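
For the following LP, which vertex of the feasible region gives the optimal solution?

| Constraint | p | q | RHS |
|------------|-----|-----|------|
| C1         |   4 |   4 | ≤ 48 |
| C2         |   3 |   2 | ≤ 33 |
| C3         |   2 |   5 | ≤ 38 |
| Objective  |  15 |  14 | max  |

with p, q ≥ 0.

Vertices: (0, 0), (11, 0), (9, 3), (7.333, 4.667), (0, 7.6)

Evaluate the objective at each vertex of the feasible region:
  z(0, 0) = 0
  z(11, 0) = 165
  z(9, 3) = 177  ←
  z(7.333, 4.667) = 175.3
  z(0, 7.6) = 106.4
The maximum is at p = 9, q = 3.

(9, 3)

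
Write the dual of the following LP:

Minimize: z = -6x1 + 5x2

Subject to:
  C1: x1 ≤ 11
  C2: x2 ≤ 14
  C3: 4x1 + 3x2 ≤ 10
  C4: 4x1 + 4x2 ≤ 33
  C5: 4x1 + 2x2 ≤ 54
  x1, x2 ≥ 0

Primal min cᵀx s.t. Ax ≤ b, x ≥ 0  →  Dual max −bᵀy s.t. Aᵀy ≥ −c, y ≥ 0.

Maximize: z = -11y1 - 14y2 - 10y3 - 33y4 - 54y5

Subject to:
  y1 + 4y3 + 4y4 + 4y5 ≥ 6
  y2 + 3y3 + 4y4 + 2y5 ≥ -5
  y1, y2, y3, y4, y5 ≥ 0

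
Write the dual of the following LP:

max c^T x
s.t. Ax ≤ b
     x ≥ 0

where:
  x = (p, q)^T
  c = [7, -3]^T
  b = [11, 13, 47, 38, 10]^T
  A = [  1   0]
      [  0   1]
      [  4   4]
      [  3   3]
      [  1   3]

Primal max cᵀx s.t. Ax ≤ b, x ≥ 0  →  Dual min bᵀy s.t. Aᵀy ≥ c, y ≥ 0.

Minimize: z = 11y1 + 13y2 + 47y3 + 38y4 + 10y5

Subject to:
  y1 + 4y3 + 3y4 + y5 ≥ 7
  y2 + 4y3 + 3y4 + 3y5 ≥ -3
  y1, y2, y3, y4, y5 ≥ 0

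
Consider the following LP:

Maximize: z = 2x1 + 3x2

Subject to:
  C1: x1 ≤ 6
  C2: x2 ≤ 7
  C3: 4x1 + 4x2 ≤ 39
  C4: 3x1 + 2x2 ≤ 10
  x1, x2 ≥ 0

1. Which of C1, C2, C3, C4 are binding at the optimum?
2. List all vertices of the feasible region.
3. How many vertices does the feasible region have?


1. C4
2. (0, 0), (3.333, 0), (0, 5)
3. 3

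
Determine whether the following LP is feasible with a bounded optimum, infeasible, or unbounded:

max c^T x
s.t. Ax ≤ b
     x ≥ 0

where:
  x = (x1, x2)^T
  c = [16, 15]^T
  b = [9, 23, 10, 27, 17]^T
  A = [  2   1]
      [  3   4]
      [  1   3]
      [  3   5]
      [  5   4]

Feasible with a bounded optimal solution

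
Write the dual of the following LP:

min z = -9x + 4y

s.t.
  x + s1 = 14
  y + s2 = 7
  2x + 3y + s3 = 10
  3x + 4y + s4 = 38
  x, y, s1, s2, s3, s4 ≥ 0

Primal min cᵀx s.t. Ax ≤ b, x ≥ 0  →  Dual max −bᵀy s.t. Aᵀy ≥ −c, y ≥ 0.

Maximize: z = -14y1 - 7y2 - 10y3 - 38y4

Subject to:
  y1 + 2y3 + 3y4 ≥ 9
  y2 + 3y3 + 4y4 ≥ -4
  y1, y2, y3, y4 ≥ 0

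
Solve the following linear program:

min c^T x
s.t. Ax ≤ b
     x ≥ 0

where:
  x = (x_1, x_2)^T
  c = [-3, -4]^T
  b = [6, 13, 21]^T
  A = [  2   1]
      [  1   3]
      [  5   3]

Evaluate the objective at each vertex of the feasible region:
  z(0, 0) = 0
  z(3, 0) = -9
  z(1, 4) = -19  ←
  z(0, 4.333) = -17.33
The minimum is at x_1 = 1, x_2 = 4.

x_1 = 1, x_2 = 4, z = -19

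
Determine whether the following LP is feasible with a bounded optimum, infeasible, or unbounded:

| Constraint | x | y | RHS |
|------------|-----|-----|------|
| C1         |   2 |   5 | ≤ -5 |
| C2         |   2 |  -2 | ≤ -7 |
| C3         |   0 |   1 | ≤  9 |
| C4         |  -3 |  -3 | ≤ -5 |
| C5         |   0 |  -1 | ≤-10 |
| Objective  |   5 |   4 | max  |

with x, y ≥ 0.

Infeasible (no feasible solution exists)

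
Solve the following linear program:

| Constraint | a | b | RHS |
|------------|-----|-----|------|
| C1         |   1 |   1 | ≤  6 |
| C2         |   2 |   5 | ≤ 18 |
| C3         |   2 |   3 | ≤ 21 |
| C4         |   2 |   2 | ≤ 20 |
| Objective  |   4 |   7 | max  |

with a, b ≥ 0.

Evaluate the objective at each vertex of the feasible region:
  z(0, 0) = 0
  z(6, 0) = 24
  z(4, 2) = 30  ←
  z(0, 3.6) = 25.2
The maximum is at a = 4, b = 2.

a = 4, b = 2, z = 30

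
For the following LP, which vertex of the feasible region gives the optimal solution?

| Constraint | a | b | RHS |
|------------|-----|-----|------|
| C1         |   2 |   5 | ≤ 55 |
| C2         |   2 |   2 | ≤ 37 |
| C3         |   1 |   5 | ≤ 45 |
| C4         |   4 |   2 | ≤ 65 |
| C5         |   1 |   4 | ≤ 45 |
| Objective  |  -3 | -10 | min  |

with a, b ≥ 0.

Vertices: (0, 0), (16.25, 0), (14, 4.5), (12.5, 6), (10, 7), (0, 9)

Evaluate the objective at each vertex of the feasible region:
  z(0, 0) = 0
  z(16.25, 0) = -48.75
  z(14, 4.5) = -87
  z(12.5, 6) = -97.5
  z(10, 7) = -100  ←
  z(0, 9) = -90
The minimum is at a = 10, b = 7.

(10, 7)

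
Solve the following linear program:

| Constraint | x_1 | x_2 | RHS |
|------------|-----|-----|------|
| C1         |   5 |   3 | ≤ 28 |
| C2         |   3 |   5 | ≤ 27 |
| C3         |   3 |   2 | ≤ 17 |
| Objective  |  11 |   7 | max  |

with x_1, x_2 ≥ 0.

Evaluate the objective at each vertex of the feasible region:
  z(0, 0) = 0
  z(5.6, 0) = 61.6
  z(5, 1) = 62  ←
  z(3.444, 3.333) = 61.22
  z(0, 5.4) = 37.8
The maximum is at x_1 = 5, x_2 = 1.

x_1 = 5, x_2 = 1, z = 62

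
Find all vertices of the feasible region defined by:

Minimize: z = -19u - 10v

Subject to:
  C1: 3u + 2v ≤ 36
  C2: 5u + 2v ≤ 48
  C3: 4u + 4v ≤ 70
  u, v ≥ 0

(0, 0), (9.6, 0), (6, 9), (1, 16.5), (0, 17.5)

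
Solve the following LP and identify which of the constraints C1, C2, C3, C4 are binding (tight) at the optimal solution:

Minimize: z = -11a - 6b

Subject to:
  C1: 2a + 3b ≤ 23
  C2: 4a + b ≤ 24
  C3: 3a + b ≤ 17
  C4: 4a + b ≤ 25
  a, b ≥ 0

At a = 4, b = 5, compute slack b - a·x for each constraint:
  C1: 23 − 23 = 0  (binding)
  C2: 24 − 21 = 3  (slack)
  C3: 17 − 17 = 0  (binding)
  C4: 25 − 21 = 4  (slack)

Optimal: a = 4, b = 5
Binding: C1, C3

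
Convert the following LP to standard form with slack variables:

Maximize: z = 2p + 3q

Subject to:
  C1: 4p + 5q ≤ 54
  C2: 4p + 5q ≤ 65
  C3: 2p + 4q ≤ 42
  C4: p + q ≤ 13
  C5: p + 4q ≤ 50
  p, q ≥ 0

max z = 2p + 3q

s.t.
  4p + 5q + s1 = 54
  4p + 5q + s2 = 65
  2p + 4q + s3 = 42
  p + q + s4 = 13
  p + 4q + s5 = 50
  p, q, s1, s2, s3, s4, s5 ≥ 0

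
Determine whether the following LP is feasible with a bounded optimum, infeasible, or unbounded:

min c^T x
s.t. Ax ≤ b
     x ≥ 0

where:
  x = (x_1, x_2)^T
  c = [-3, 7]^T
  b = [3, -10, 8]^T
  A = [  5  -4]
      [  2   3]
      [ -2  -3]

Infeasible (no feasible solution exists)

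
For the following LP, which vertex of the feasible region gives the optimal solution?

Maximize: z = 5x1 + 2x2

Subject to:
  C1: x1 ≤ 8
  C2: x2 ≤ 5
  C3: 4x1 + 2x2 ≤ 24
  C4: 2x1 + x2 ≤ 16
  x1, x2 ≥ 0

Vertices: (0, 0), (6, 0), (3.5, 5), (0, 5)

Evaluate the objective at each vertex of the feasible region:
  z(0, 0) = 0
  z(6, 0) = 30  ←
  z(3.5, 5) = 27.5
  z(0, 5) = 10
The maximum is at x1 = 6, x2 = 0.

(6, 0)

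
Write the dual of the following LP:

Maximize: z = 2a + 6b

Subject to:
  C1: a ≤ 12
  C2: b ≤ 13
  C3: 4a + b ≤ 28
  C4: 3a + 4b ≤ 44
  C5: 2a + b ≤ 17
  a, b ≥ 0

Primal max cᵀx s.t. Ax ≤ b, x ≥ 0  →  Dual min bᵀy s.t. Aᵀy ≥ c, y ≥ 0.

Minimize: z = 12y1 + 13y2 + 28y3 + 44y4 + 17y5

Subject to:
  y1 + 4y3 + 3y4 + 2y5 ≥ 2
  y2 + y3 + 4y4 + y5 ≥ 6
  y1, y2, y3, y4, y5 ≥ 0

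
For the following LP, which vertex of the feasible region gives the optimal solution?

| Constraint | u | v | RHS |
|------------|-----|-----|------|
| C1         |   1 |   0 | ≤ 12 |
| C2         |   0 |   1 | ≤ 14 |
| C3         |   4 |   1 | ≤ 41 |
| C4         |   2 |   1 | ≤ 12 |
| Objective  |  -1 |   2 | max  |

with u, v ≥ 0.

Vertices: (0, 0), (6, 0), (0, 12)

Evaluate the objective at each vertex of the feasible region:
  z(0, 0) = 0
  z(6, 0) = -6
  z(0, 12) = 24  ←
The maximum is at u = 0, v = 12.

(0, 12)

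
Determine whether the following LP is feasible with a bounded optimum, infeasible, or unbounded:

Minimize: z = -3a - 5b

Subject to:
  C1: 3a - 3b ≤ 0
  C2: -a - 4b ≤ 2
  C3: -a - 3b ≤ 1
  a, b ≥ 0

Unbounded (objective can decrease without bound)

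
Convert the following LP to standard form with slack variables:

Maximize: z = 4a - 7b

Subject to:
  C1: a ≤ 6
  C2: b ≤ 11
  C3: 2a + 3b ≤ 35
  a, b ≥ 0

max z = 4a - 7b

s.t.
  a + s1 = 6
  b + s2 = 11
  2a + 3b + s3 = 35
  a, b, s1, s2, s3 ≥ 0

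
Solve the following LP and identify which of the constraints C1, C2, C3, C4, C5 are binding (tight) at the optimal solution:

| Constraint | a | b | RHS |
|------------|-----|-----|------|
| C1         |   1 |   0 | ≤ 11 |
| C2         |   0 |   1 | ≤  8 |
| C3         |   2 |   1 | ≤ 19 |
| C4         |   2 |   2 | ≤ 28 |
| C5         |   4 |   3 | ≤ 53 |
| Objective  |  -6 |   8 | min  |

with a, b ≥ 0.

At a = 9.5, b = 0, compute slack b - a·x for each constraint:
  C1: 11 − 9.5 = 1.5  (slack)
  C2: 8 − 0 = 8  (slack)
  C3: 19 − 19 = 0  (binding)
  C4: 28 − 19 = 9  (slack)
  C5: 53 − 38 = 15  (slack)

Optimal: a = 9.5, b = 0
Binding: C3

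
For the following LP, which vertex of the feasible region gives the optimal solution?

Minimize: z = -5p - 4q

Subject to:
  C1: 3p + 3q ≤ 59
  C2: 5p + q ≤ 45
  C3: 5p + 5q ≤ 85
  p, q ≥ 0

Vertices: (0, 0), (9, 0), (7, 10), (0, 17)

Evaluate the objective at each vertex of the feasible region:
  z(0, 0) = 0
  z(9, 0) = -45
  z(7, 10) = -75  ←
  z(0, 17) = -68
The minimum is at p = 7, q = 10.

(7, 10)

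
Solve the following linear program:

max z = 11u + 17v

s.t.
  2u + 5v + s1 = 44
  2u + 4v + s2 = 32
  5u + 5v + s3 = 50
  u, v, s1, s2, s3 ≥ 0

Evaluate the objective at each vertex of the feasible region:
  z(0, 0) = 0
  z(10, 0) = 110
  z(4, 6) = 146  ←
  z(0, 8) = 136
The maximum is at u = 4, v = 6.

u = 4, v = 6, z = 146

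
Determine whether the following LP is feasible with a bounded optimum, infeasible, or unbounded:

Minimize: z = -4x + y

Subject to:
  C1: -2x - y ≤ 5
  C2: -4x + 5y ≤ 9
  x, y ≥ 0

Unbounded (objective can decrease without bound)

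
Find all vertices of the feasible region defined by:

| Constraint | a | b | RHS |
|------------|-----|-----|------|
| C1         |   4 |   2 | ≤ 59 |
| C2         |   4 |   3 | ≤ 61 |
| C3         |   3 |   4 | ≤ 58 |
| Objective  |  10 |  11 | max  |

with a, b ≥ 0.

(0, 0), (14.75, 0), (13.75, 2), (10, 7), (0, 14.5)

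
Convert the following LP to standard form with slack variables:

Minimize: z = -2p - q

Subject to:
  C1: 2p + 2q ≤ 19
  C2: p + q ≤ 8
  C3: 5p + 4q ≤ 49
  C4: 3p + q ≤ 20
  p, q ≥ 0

min z = -2p - q

s.t.
  2p + 2q + s1 = 19
  p + q + s2 = 8
  5p + 4q + s3 = 49
  3p + q + s4 = 20
  p, q, s1, s2, s3, s4 ≥ 0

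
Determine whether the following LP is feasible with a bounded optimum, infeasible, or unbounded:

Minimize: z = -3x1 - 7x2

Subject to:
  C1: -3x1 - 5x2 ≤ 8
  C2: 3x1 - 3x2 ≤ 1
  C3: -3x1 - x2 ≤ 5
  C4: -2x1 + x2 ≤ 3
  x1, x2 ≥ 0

Unbounded (objective can decrease without bound)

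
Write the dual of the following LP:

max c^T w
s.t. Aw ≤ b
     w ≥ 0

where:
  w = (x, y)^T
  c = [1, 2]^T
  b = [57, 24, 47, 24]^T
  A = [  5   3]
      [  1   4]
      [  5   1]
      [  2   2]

Primal max cᵀx s.t. Ax ≤ b, x ≥ 0  →  Dual min bᵀy s.t. Aᵀy ≥ c, y ≥ 0.

Minimize: z = 57y1 + 24y2 + 47y3 + 24y4

Subject to:
  5y1 + y2 + 5y3 + 2y4 ≥ 1
  3y1 + 4y2 + y3 + 2y4 ≥ 2
  y1, y2, y3, y4 ≥ 0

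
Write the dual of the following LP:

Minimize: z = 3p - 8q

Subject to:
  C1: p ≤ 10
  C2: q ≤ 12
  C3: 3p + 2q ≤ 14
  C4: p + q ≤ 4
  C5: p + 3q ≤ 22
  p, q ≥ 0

Primal min cᵀx s.t. Ax ≤ b, x ≥ 0  →  Dual max −bᵀy s.t. Aᵀy ≥ −c, y ≥ 0.

Maximize: z = -10y1 - 12y2 - 14y3 - 4y4 - 22y5

Subject to:
  y1 + 3y3 + y4 + y5 ≥ -3
  y2 + 2y3 + y4 + 3y5 ≥ 8
  y1, y2, y3, y4, y5 ≥ 0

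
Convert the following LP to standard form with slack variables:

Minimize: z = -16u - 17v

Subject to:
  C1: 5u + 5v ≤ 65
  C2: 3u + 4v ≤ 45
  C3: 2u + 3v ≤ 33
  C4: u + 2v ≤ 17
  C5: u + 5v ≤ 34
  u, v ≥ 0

min z = -16u - 17v

s.t.
  5u + 5v + s1 = 65
  3u + 4v + s2 = 45
  2u + 3v + s3 = 33
  u + 2v + s4 = 17
  u + 5v + s5 = 34
  u, v, s1, s2, s3, s4, s5 ≥ 0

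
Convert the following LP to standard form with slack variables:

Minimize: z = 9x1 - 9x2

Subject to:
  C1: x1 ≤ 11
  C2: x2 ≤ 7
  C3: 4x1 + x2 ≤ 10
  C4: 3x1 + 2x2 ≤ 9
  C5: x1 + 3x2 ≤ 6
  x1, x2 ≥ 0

min z = 9x1 - 9x2

s.t.
  x1 + s1 = 11
  x2 + s2 = 7
  4x1 + x2 + s3 = 10
  3x1 + 2x2 + s4 = 9
  x1 + 3x2 + s5 = 6
  x1, x2, s1, s2, s3, s4, s5 ≥ 0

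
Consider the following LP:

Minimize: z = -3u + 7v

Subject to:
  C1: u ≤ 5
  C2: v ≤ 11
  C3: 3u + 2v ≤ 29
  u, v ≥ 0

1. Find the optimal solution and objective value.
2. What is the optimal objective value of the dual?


1. u = 5, v = 0, z = -15
2. -15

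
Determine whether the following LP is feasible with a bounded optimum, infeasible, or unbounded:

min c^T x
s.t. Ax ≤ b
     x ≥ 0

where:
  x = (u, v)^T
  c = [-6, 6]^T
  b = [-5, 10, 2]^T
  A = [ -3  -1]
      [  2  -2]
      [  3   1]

Infeasible (no feasible solution exists)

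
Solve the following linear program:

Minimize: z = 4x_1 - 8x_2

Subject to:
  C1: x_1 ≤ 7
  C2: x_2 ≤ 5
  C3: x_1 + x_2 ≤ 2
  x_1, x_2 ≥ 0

Evaluate the objective at each vertex of the feasible region:
  z(0, 0) = 0
  z(2, 0) = 8
  z(0, 2) = -16  ←
The minimum is at x_1 = 0, x_2 = 2.

x_1 = 0, x_2 = 2, z = -16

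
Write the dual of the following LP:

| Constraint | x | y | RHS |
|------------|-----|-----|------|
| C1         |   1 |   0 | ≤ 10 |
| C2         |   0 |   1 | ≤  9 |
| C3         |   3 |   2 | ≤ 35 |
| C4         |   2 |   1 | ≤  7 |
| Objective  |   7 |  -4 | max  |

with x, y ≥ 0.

Primal max cᵀx s.t. Ax ≤ b, x ≥ 0  →  Dual min bᵀy s.t. Aᵀy ≥ c, y ≥ 0.

Minimize: z = 10y1 + 9y2 + 35y3 + 7y4

Subject to:
  y1 + 3y3 + 2y4 ≥ 7
  y2 + 2y3 + y4 ≥ -4
  y1, y2, y3, y4 ≥ 0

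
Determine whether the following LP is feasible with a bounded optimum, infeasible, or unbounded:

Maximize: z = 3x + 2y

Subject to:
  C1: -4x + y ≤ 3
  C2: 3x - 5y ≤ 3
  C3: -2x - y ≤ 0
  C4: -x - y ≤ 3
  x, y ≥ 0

Unbounded (objective can increase without bound)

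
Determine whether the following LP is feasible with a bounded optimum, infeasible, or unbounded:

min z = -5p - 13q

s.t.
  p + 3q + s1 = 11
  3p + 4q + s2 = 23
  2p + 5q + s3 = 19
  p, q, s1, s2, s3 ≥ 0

Feasible with a bounded optimal solution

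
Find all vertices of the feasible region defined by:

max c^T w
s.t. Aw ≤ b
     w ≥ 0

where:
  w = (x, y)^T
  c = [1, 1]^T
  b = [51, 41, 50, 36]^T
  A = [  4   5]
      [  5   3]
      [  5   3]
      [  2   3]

(0, 0), (8.2, 0), (4, 7), (0, 10.2)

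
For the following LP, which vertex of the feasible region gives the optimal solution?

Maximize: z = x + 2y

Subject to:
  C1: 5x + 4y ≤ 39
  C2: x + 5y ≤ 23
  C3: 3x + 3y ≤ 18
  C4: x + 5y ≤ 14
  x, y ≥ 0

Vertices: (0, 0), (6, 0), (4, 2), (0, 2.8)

Evaluate the objective at each vertex of the feasible region:
  z(0, 0) = 0
  z(6, 0) = 6
  z(4, 2) = 8  ←
  z(0, 2.8) = 5.6
The maximum is at x = 4, y = 2.

(4, 2)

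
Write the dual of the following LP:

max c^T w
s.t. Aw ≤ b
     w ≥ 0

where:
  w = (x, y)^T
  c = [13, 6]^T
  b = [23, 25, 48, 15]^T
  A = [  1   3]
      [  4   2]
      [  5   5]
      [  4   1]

Primal max cᵀx s.t. Ax ≤ b, x ≥ 0  →  Dual min bᵀy s.t. Aᵀy ≥ c, y ≥ 0.

Minimize: z = 23y1 + 25y2 + 48y3 + 15y4

Subject to:
  y1 + 4y2 + 5y3 + 4y4 ≥ 13
  3y1 + 2y2 + 5y3 + y4 ≥ 6
  y1, y2, y3, y4 ≥ 0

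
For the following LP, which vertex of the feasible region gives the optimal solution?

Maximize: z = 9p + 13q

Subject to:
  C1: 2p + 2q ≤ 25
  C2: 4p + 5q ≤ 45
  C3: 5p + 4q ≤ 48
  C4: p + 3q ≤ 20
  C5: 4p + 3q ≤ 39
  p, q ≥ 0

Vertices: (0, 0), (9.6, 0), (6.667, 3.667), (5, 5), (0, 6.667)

Evaluate the objective at each vertex of the feasible region:
  z(0, 0) = 0
  z(9.6, 0) = 86.4
  z(6.667, 3.667) = 107.7
  z(5, 5) = 110  ←
  z(0, 6.667) = 86.67
The maximum is at p = 5, q = 5.

(5, 5)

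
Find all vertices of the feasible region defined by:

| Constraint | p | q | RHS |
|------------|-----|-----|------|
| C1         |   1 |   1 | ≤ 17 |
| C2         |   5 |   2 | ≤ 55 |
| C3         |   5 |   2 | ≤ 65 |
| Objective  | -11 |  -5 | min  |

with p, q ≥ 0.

(0, 0), (11, 0), (7, 10), (0, 17)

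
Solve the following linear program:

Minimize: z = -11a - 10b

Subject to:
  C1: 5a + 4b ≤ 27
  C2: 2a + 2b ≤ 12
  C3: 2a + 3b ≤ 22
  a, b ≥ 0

Evaluate the objective at each vertex of the feasible region:
  z(0, 0) = 0
  z(5.4, 0) = -59.4
  z(3, 3) = -63  ←
  z(0, 6) = -60
The minimum is at a = 3, b = 3.

a = 3, b = 3, z = -63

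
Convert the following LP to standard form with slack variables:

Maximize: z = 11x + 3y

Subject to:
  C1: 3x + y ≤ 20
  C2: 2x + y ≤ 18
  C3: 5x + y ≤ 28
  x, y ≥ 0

max z = 11x + 3y

s.t.
  3x + y + s1 = 20
  2x + y + s2 = 18
  5x + y + s3 = 28
  x, y, s1, s2, s3 ≥ 0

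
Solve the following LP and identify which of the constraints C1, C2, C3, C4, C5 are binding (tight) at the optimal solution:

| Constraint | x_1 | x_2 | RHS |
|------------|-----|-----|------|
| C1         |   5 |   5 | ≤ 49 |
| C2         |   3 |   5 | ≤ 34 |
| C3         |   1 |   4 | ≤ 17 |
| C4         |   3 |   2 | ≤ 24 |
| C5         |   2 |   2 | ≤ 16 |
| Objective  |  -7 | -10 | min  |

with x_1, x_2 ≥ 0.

At x_1 = 5, x_2 = 3, compute slack b - a·x for each constraint:
  C1: 49 − 40 = 9  (slack)
  C2: 34 − 30 = 4  (slack)
  C3: 17 − 17 = 0  (binding)
  C4: 24 − 21 = 3  (slack)
  C5: 16 − 16 = 0  (binding)

Optimal: x_1 = 5, x_2 = 3
Binding: C3, C5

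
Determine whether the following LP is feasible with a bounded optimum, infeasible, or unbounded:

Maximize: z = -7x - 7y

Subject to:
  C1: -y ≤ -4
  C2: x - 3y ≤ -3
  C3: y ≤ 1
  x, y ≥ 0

Infeasible (no feasible solution exists)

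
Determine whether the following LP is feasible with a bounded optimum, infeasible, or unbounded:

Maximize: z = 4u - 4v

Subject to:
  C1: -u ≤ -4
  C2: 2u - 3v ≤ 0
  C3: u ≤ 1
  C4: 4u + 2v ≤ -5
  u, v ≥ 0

Infeasible (no feasible solution exists)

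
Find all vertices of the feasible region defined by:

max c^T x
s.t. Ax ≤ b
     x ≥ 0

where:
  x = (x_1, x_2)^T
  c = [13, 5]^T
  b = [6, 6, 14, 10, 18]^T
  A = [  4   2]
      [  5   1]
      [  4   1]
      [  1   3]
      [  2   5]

(0, 0), (1.2, 0), (1, 1), (0, 3)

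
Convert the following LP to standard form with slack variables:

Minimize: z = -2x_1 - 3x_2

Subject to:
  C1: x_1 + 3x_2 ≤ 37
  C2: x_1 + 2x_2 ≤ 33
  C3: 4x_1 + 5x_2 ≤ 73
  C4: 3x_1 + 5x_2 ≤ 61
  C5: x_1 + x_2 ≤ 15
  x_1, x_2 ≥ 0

min z = -2x_1 - 3x_2

s.t.
  x_1 + 3x_2 + s1 = 37
  x_1 + 2x_2 + s2 = 33
  4x_1 + 5x_2 + s3 = 73
  3x_1 + 5x_2 + s4 = 61
  x_1 + x_2 + s5 = 15
  x_1, x_2, s1, s2, s3, s4, s5 ≥ 0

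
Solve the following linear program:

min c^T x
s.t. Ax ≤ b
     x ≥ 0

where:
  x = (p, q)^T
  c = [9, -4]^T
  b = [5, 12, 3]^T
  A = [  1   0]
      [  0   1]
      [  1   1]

Evaluate the objective at each vertex of the feasible region:
  z(0, 0) = 0
  z(3, 0) = 27
  z(0, 3) = -12  ←
The minimum is at p = 0, q = 3.

p = 0, q = 3, z = -12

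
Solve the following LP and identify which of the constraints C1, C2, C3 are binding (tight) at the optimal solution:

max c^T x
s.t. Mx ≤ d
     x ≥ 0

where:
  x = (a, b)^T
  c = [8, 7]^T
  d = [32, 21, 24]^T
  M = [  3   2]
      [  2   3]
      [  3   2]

At a = 6, b = 3, compute slack b - a·x for each constraint:
  C1: 32 − 24 = 8  (slack)
  C2: 21 − 21 = 0  (binding)
  C3: 24 − 24 = 0  (binding)

Optimal: a = 6, b = 3
Binding: C2, C3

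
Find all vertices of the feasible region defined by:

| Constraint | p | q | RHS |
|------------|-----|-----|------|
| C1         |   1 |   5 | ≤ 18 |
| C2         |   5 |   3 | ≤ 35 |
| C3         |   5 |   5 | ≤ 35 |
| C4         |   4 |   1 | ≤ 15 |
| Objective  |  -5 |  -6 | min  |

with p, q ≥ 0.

(0, 0), (3.75, 0), (3, 3), (0, 3.6)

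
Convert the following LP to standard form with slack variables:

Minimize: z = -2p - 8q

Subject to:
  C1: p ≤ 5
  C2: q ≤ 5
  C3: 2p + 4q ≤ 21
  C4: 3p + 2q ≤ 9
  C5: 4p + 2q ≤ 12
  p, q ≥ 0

min z = -2p - 8q

s.t.
  p + s1 = 5
  q + s2 = 5
  2p + 4q + s3 = 21
  3p + 2q + s4 = 9
  4p + 2q + s5 = 12
  p, q, s1, s2, s3, s4, s5 ≥ 0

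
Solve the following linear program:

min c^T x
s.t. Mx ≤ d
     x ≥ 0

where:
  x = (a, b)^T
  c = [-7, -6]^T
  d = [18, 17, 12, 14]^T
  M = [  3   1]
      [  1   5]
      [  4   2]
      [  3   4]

Evaluate the objective at each vertex of the feasible region:
  z(0, 0) = 0
  z(3, 0) = -21
  z(2, 2) = -26  ←
  z(0.1818, 3.364) = -21.45
  z(0, 3.4) = -20.4
The minimum is at a = 2, b = 2.

a = 2, b = 2, z = -26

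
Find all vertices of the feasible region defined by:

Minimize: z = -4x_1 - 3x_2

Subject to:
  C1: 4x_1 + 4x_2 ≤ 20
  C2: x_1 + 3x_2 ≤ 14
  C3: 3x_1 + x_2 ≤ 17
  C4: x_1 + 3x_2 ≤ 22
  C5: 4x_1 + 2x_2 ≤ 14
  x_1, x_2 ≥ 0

(0, 0), (3.5, 0), (2, 3), (0.5, 4.5), (0, 4.667)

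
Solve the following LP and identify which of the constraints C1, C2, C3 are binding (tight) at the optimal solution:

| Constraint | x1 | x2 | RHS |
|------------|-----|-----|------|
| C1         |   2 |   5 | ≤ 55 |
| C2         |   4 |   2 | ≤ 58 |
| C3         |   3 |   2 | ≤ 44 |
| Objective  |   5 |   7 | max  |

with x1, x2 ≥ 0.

At x1 = 10, x2 = 7, compute slack b - a·x for each constraint:
  C1: 55 − 55 = 0  (binding)
  C2: 58 − 54 = 4  (slack)
  C3: 44 − 44 = 0  (binding)

Optimal: x1 = 10, x2 = 7
Binding: C1, C3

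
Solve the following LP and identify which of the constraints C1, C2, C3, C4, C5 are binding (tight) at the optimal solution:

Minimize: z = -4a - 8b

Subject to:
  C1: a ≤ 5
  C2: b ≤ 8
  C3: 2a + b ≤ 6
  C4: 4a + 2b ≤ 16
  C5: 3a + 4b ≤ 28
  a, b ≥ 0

At a = 0, b = 6, compute slack b - a·x for each constraint:
  C1: 5 − 0 = 5  (slack)
  C2: 8 − 6 = 2  (slack)
  C3: 6 − 6 = 0  (binding)
  C4: 16 − 12 = 4  (slack)
  C5: 28 − 24 = 4  (slack)

Optimal: a = 0, b = 6
Binding: C3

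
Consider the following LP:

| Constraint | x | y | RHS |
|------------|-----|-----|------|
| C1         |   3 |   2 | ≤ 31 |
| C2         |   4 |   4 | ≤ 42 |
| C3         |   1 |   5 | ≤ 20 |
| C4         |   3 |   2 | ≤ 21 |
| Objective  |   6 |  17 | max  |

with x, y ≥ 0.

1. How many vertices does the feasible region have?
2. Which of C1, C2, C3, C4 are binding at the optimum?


1. 4
2. C3, C4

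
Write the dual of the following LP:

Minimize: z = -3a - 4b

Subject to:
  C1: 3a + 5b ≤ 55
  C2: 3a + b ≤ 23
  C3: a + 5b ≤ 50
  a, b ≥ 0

Primal min cᵀx s.t. Ax ≤ b, x ≥ 0  →  Dual max −bᵀy s.t. Aᵀy ≥ −c, y ≥ 0.

Maximize: z = -55y1 - 23y2 - 50y3

Subject to:
  3y1 + 3y2 + y3 ≥ 3
  5y1 + y2 + 5y3 ≥ 4
  y1, y2, y3 ≥ 0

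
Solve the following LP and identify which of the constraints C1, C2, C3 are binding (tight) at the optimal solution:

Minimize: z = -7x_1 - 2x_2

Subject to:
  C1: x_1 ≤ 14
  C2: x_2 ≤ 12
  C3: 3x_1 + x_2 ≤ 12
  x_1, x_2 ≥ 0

At x_1 = 4, x_2 = 0, compute slack b - a·x for each constraint:
  C1: 14 − 4 = 10  (slack)
  C2: 12 − 0 = 12  (slack)
  C3: 12 − 12 = 0  (binding)

Optimal: x_1 = 4, x_2 = 0
Binding: C3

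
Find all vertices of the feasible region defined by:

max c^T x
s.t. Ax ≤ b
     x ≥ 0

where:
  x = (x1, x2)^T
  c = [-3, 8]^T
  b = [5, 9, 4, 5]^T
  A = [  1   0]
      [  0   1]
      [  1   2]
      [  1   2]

(0, 0), (4, 0), (0, 2)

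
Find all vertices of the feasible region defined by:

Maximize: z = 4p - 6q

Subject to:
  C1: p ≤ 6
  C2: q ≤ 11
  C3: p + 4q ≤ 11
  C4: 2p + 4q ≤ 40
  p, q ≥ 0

(0, 0), (6, 0), (6, 1.25), (0, 2.75)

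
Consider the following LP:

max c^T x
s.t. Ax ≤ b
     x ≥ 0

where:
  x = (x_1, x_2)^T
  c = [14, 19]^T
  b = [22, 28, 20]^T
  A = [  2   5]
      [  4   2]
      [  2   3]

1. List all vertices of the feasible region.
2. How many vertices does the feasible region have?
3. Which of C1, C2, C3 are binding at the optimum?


1. (0, 0), (7, 0), (6, 2), (0, 4.4)
2. 4
3. C1, C2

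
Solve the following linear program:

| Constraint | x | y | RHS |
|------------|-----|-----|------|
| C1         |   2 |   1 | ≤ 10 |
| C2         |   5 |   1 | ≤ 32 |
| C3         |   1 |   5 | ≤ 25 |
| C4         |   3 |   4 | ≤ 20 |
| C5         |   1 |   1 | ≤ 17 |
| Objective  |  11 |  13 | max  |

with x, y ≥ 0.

Evaluate the objective at each vertex of the feasible region:
  z(0, 0) = 0
  z(5, 0) = 55
  z(4, 2) = 70  ←
  z(0, 5) = 65
The maximum is at x = 4, y = 2.

x = 4, y = 2, z = 70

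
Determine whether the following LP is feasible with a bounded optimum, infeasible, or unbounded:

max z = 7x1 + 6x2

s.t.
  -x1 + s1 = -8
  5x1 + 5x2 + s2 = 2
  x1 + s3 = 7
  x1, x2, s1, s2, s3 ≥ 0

Infeasible (no feasible solution exists)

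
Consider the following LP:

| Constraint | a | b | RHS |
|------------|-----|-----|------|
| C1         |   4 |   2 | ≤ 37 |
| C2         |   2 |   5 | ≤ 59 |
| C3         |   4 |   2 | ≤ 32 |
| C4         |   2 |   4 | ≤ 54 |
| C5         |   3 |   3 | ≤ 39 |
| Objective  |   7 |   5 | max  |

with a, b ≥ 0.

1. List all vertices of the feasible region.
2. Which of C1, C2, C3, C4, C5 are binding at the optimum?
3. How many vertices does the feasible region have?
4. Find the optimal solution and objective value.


1. (0, 0), (8, 0), (3, 10), (2, 11), (0, 11.8)
2. C3, C5
3. 5
4. a = 3, b = 10, z = 71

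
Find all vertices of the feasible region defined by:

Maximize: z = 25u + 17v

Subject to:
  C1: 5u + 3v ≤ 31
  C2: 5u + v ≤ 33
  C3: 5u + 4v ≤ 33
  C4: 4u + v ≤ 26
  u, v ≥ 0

(0, 0), (6.2, 0), (5, 2), (0, 8.25)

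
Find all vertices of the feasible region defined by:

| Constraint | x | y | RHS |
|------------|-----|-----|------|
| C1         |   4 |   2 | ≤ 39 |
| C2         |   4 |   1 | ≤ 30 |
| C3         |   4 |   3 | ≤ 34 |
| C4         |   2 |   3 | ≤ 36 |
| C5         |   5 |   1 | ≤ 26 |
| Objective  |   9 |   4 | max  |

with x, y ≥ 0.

(0, 0), (5.2, 0), (4, 6), (0, 11.33)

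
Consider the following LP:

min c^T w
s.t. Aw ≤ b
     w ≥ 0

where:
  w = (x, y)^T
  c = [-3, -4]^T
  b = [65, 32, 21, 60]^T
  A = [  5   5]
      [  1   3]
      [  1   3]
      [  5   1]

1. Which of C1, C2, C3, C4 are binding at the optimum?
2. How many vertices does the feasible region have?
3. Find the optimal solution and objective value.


1. C1, C3
2. 5
3. x = 9, y = 4, z = -43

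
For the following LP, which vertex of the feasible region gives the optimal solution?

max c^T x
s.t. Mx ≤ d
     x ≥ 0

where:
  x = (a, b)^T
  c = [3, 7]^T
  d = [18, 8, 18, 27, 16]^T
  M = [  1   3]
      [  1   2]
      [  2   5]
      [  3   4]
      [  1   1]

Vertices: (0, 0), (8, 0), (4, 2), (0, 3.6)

Evaluate the objective at each vertex of the feasible region:
  z(0, 0) = 0
  z(8, 0) = 24
  z(4, 2) = 26  ←
  z(0, 3.6) = 25.2
The maximum is at a = 4, b = 2.

(4, 2)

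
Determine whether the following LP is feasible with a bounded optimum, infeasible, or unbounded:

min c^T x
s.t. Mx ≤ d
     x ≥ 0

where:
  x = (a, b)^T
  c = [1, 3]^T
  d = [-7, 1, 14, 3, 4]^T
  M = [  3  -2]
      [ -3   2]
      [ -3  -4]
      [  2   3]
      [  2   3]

Infeasible (no feasible solution exists)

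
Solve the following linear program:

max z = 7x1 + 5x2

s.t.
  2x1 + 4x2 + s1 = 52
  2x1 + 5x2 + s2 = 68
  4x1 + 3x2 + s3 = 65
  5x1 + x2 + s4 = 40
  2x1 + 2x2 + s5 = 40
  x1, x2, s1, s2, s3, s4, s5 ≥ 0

Evaluate the objective at each vertex of the feasible region:
  z(0, 0) = 0
  z(8, 0) = 56
  z(6, 10) = 92  ←
  z(0, 13) = 65
The maximum is at x1 = 6, x2 = 10.

x1 = 6, x2 = 10, z = 92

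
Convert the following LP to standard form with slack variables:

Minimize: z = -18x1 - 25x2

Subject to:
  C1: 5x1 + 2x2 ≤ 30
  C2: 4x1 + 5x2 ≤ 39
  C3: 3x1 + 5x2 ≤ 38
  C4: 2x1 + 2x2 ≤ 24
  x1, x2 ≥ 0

min z = -18x1 - 25x2

s.t.
  5x1 + 2x2 + s1 = 30
  4x1 + 5x2 + s2 = 39
  3x1 + 5x2 + s3 = 38
  2x1 + 2x2 + s4 = 24
  x1, x2, s1, s2, s3, s4 ≥ 0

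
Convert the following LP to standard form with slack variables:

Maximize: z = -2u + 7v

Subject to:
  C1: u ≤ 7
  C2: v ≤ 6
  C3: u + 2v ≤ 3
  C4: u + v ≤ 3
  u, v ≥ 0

max z = -2u + 7v

s.t.
  u + s1 = 7
  v + s2 = 6
  u + 2v + s3 = 3
  u + v + s4 = 3
  u, v, s1, s2, s3, s4 ≥ 0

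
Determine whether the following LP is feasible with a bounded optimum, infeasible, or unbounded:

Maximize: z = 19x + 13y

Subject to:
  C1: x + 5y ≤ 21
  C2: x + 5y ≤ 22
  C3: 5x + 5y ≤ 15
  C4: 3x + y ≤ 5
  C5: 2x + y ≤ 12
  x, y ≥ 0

Feasible with a bounded optimal solution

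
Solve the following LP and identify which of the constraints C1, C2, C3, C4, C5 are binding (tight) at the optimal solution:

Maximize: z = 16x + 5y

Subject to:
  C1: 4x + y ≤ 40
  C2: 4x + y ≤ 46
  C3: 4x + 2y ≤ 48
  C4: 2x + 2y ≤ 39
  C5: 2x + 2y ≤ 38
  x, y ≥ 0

At x = 8, y = 8, compute slack b - a·x for each constraint:
  C1: 40 − 40 = 0  (binding)
  C2: 46 − 40 = 6  (slack)
  C3: 48 − 48 = 0  (binding)
  C4: 39 − 32 = 7  (slack)
  C5: 38 − 32 = 6  (slack)

Optimal: x = 8, y = 8
Binding: C1, C3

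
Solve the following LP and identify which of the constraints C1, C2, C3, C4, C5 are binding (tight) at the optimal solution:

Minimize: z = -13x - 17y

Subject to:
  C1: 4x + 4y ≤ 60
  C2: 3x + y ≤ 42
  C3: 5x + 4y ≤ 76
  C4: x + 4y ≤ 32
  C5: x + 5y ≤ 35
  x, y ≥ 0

At x = 10, y = 5, compute slack b - a·x for each constraint:
  C1: 60 − 60 = 0  (binding)
  C2: 42 − 35 = 7  (slack)
  C3: 76 − 70 = 6  (slack)
  C4: 32 − 30 = 2  (slack)
  C5: 35 − 35 = 0  (binding)

Optimal: x = 10, y = 5
Binding: C1, C5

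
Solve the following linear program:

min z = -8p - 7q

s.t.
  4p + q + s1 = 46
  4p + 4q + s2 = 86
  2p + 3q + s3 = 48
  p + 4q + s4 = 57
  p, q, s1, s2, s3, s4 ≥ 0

Evaluate the objective at each vertex of the feasible region:
  z(0, 0) = 0
  z(11.5, 0) = -92
  z(9, 10) = -142  ←
  z(4.2, 13.2) = -126
  z(0, 14.25) = -99.75
The minimum is at p = 9, q = 10.

p = 9, q = 10, z = -142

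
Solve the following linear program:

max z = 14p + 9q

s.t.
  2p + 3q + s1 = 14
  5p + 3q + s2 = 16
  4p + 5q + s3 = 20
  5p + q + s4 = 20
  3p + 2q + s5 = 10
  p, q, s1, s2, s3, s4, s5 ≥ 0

Evaluate the objective at each vertex of the feasible region:
  z(0, 0) = 0
  z(3.2, 0) = 44.8
  z(2, 2) = 46  ←
  z(1.429, 2.857) = 45.71
  z(0, 4) = 36
The maximum is at p = 2, q = 2.

p = 2, q = 2, z = 46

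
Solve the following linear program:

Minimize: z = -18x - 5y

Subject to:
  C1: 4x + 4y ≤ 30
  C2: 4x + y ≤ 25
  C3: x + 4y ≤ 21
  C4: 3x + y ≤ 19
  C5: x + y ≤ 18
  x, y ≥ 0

Evaluate the objective at each vertex of the feasible region:
  z(0, 0) = 0
  z(6.25, 0) = -112.5
  z(6, 1) = -113  ←
  z(5.75, 1.75) = -112.2
  z(3, 4.5) = -76.5
  z(0, 5.25) = -26.25
The minimum is at x = 6, y = 1.

x = 6, y = 1, z = -113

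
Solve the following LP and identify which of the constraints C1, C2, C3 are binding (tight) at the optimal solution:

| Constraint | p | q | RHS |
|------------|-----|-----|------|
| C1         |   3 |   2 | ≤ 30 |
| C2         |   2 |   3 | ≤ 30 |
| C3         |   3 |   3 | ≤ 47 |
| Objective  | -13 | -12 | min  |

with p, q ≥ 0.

At p = 6, q = 6, compute slack b - a·x for each constraint:
  C1: 30 − 30 = 0  (binding)
  C2: 30 − 30 = 0  (binding)
  C3: 47 − 36 = 11  (slack)

Optimal: p = 6, q = 6
Binding: C1, C2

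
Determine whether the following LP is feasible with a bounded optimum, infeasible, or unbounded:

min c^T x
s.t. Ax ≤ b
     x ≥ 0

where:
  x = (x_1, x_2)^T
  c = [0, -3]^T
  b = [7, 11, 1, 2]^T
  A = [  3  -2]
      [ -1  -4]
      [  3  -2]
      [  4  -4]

Unbounded (objective can decrease without bound)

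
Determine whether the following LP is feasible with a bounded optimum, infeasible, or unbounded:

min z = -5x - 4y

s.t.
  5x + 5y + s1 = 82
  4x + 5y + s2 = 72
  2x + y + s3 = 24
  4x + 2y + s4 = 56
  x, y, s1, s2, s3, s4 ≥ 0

Feasible with a bounded optimal solution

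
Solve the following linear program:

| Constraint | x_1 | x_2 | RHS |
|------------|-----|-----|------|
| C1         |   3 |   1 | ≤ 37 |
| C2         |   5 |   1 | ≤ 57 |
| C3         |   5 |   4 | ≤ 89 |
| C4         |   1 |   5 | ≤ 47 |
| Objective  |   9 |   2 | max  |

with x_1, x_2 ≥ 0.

Evaluate the objective at each vertex of the feasible region:
  z(0, 0) = 0
  z(11.4, 0) = 102.6
  z(10, 7) = 104  ←
  z(9.857, 7.429) = 103.6
  z(0, 9.4) = 18.8
The maximum is at x_1 = 10, x_2 = 7.

x_1 = 10, x_2 = 7, z = 104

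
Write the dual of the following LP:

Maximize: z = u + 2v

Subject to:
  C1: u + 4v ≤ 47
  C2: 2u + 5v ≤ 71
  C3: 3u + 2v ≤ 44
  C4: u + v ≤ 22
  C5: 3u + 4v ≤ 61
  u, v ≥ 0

Primal max cᵀx s.t. Ax ≤ b, x ≥ 0  →  Dual min bᵀy s.t. Aᵀy ≥ c, y ≥ 0.

Minimize: z = 47y1 + 71y2 + 44y3 + 22y4 + 61y5

Subject to:
  y1 + 2y2 + 3y3 + y4 + 3y5 ≥ 1
  4y1 + 5y2 + 2y3 + y4 + 4y5 ≥ 2
  y1, y2, y3, y4, y5 ≥ 0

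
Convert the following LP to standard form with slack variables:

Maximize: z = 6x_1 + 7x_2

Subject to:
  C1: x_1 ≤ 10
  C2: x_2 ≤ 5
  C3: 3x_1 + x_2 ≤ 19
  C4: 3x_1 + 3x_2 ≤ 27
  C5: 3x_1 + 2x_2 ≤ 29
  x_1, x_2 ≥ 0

max z = 6x_1 + 7x_2

s.t.
  x_1 + s1 = 10
  x_2 + s2 = 5
  3x_1 + x_2 + s3 = 19
  3x_1 + 3x_2 + s4 = 27
  3x_1 + 2x_2 + s5 = 29
  x_1, x_2, s1, s2, s3, s4, s5 ≥ 0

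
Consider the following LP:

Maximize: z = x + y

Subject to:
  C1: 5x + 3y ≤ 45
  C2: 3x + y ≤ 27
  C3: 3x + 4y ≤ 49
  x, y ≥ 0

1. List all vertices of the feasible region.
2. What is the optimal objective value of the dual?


1. (0, 0), (9, 0), (3, 10), (0, 12.25)
2. 13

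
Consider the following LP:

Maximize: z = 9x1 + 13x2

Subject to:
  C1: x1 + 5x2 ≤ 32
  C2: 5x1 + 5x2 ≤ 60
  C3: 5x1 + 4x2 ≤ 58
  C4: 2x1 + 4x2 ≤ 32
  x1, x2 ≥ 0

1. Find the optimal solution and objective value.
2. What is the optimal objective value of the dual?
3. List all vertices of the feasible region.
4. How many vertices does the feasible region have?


1. x1 = 8, x2 = 4, z = 124
2. 124
3. (0, 0), (11.6, 0), (10, 2), (8, 4), (5.333, 5.333), (0, 6.4)
4. 6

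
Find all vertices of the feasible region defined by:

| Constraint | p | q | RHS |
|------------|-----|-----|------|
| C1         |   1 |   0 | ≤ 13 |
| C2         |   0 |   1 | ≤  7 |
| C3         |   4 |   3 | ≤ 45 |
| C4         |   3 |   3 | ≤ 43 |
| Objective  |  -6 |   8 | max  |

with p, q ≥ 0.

(0, 0), (11.25, 0), (6, 7), (0, 7)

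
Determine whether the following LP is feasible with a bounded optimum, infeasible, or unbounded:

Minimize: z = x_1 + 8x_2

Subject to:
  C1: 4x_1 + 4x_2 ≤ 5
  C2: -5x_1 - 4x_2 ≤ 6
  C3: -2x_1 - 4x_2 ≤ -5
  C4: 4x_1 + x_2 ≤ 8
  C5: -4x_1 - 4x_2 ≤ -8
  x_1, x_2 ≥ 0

Infeasible (no feasible solution exists)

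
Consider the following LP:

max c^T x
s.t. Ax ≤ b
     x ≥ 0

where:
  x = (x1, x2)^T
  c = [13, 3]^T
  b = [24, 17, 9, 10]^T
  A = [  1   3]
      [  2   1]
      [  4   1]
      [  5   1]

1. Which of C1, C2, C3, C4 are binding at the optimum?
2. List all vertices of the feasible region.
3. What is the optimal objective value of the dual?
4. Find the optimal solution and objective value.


1. C3, C4
2. (0, 0), (2, 0), (1, 5), (0.2727, 7.909), (0, 8)
3. 28
4. x1 = 1, x2 = 5, z = 28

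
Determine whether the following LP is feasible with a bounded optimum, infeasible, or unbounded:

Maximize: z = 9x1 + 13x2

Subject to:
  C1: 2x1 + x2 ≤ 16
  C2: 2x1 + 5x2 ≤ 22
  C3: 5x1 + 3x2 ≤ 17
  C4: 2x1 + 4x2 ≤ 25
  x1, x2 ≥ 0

Feasible with a bounded optimal solution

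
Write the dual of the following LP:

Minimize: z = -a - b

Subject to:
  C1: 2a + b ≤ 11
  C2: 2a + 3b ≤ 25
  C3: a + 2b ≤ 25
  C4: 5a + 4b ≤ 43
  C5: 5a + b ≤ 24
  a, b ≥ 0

Primal min cᵀx s.t. Ax ≤ b, x ≥ 0  →  Dual max −bᵀy s.t. Aᵀy ≥ −c, y ≥ 0.

Maximize: z = -11y1 - 25y2 - 25y3 - 43y4 - 24y5

Subject to:
  2y1 + 2y2 + y3 + 5y4 + 5y5 ≥ 1
  y1 + 3y2 + 2y3 + 4y4 + y5 ≥ 1
  y1, y2, y3, y4, y5 ≥ 0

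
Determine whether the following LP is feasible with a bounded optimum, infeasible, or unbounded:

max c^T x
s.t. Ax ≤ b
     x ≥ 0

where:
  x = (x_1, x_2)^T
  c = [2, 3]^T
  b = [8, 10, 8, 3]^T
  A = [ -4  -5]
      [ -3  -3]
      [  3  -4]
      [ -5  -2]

Unbounded (objective can increase without bound)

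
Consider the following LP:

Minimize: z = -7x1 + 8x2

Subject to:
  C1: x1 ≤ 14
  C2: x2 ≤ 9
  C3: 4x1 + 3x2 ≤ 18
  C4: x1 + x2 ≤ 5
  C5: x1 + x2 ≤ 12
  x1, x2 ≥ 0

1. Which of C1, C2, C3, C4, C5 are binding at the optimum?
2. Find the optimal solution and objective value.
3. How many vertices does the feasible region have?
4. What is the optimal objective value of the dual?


1. C3
2. x1 = 4.5, x2 = 0, z = -31.5
3. 4
4. -31.5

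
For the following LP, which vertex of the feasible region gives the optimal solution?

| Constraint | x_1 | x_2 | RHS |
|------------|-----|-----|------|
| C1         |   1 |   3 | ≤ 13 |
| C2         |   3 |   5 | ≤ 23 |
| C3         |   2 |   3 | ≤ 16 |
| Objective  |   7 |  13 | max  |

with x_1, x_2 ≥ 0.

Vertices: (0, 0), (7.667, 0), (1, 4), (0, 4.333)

Evaluate the objective at each vertex of the feasible region:
  z(0, 0) = 0
  z(7.667, 0) = 53.67
  z(1, 4) = 59  ←
  z(0, 4.333) = 56.33
The maximum is at x_1 = 1, x_2 = 4.

(1, 4)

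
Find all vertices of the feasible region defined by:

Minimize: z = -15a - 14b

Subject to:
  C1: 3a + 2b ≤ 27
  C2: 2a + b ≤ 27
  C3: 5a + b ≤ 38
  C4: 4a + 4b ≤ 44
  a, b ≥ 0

(0, 0), (7.6, 0), (7, 3), (5, 6), (0, 11)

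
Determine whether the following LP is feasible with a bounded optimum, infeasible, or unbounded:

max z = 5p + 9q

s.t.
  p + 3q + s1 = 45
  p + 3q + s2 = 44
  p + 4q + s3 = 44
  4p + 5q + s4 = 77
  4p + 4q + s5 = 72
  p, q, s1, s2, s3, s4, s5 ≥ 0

Feasible with a bounded optimal solution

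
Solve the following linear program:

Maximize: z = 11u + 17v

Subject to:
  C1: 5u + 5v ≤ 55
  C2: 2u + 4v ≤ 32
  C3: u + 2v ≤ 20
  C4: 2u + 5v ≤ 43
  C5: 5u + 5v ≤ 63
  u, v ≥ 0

Evaluate the objective at each vertex of the feasible region:
  z(0, 0) = 0
  z(11, 0) = 121
  z(6, 5) = 151  ←
  z(0, 8) = 136
The maximum is at u = 6, v = 5.

u = 6, v = 5, z = 151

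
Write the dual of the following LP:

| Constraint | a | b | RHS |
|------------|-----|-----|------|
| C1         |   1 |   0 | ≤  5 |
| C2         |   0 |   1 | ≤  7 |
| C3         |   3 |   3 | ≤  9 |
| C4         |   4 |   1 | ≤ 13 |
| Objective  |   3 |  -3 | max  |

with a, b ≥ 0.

Primal max cᵀx s.t. Ax ≤ b, x ≥ 0  →  Dual min bᵀy s.t. Aᵀy ≥ c, y ≥ 0.

Minimize: z = 5y1 + 7y2 + 9y3 + 13y4

Subject to:
  y1 + 3y3 + 4y4 ≥ 3
  y2 + 3y3 + y4 ≥ -3
  y1, y2, y3, y4 ≥ 0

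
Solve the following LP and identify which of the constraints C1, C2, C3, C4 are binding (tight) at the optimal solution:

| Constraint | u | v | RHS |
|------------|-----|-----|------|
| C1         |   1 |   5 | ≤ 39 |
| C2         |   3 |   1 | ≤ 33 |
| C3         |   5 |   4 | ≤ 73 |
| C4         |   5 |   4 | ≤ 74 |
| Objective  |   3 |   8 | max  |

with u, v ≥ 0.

At u = 9, v = 6, compute slack b - a·x for each constraint:
  C1: 39 − 39 = 0  (binding)
  C2: 33 − 33 = 0  (binding)
  C3: 73 − 69 = 4  (slack)
  C4: 74 − 69 = 5  (slack)

Optimal: u = 9, v = 6
Binding: C1, C2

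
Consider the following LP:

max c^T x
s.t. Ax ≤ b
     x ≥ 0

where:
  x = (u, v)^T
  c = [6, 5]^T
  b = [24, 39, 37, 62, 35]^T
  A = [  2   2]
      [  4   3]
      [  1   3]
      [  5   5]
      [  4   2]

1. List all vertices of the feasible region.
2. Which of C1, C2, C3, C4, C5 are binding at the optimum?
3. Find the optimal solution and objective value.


1. (0, 0), (8.75, 0), (6.75, 4), (3, 9), (0, 12)
2. C1, C2
3. u = 3, v = 9, z = 63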